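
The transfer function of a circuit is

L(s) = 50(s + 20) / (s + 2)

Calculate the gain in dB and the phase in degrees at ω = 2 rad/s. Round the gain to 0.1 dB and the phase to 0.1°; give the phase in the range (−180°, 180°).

At s = jω = j2:
zero (s+20): 20 + j2 → |·| = √(20²+2²) = √404 ≈ 20.1, ∠ = arctan(2/20) ≈ 5.71°
pole (s+2): 2 + j2 → |·| = √(2²+2²) = √8 ≈ 2.8284, ∠ = arctan(2/2) ≈ 45.00°
|L| = 50 · 20.1 / 2.8284 ≈ 355.32
Gain = 20 log₁₀(355.32) ≈ 51.01 dB
∠L = 5.71° − 45.00° = -39.29°

51.0 dB, -39.3°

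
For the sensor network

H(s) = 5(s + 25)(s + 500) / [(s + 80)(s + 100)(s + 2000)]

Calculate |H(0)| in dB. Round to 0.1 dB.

H(0) = 5·25·500 / (80·100·2000) ≈ 0.0039062
20 log₁₀(0.0039062) ≈ -48.16 dB

-48.2 dB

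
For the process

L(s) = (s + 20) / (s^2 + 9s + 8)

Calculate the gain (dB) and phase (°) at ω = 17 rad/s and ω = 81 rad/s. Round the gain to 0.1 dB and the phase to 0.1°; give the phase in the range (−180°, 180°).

Substitute s = j17:
Numerator: (j17) + 20 = 20 + j17
Denominator: (j17)^2 + 9(j17) + 8 = -281 + j153
|N| = √(20² + 17²) ≈ 26.249, ∠N ≈ 40.36°
|D| = √(281² + 153²) ≈ 319.95, ∠D ≈ 151.43°
|L| = 26.249 / 319.95 ≈ 0.082041
Gain = 20 log₁₀(0.082041) ≈ -21.72 dB
∠L = 40.36° − 151.43° = -111.07°

Substitute s = j81:
Numerator: (j81) + 20 = 20 + j81
Denominator: (j81)^2 + 9(j81) + 8 = -6553 + j729
|N| = √(20² + 81²) ≈ 83.433, ∠N ≈ 76.13°
|D| = √(6553² + 729²) ≈ 6593.4, ∠D ≈ 173.65°
|L| = 83.433 / 6593.4 ≈ 0.012654
Gain = 20 log₁₀(0.012654) ≈ -37.96 dB
∠L = 76.13° − 173.65° = -97.52°

ω = 17: -21.7 dB, -111.1°; ω = 81: -38.0 dB, -97.5°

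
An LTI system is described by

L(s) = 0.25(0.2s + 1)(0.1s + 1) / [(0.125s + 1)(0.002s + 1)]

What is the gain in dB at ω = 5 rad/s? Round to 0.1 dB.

-9.5 dB

At ω = 5 rad/s:
zero (1 + j5·0.2) = 1 + j1 → |·| ≈ 1.4142, ∠ ≈ 45.00°
zero (1 + j5·0.1) = 1 + j0.5 → |·| ≈ 1.118, ∠ ≈ 26.57°
pole (1 + j5·0.125) = 1 + j0.625 → |·| ≈ 1.1792, ∠ ≈ 32.01°
pole (1 + j5·0.002) = 1 + j0.01 → |·| ≈ 1, ∠ ≈ 0.57°
|L| = 0.25 · 1.4142 · 1.118 / (1.1792 · 1) ≈ 0.3352
Gain = 20 log₁₀(0.3352) ≈ -9.49 dB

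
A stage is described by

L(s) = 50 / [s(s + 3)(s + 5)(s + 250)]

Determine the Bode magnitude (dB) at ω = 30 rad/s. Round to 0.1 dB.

At s = jω = j30:
pole (s+3): 3 + j30 → |·| = √(3²+30²) = √909 ≈ 30.15, ∠ = arctan(30/3) ≈ 84.29°
pole (s+5): 5 + j30 → |·| = √(5²+30²) = √925 ≈ 30.414, ∠ = arctan(30/5) ≈ 80.54°
pole (s+250): 250 + j30 → |·| = √(250²+30²) = √63400 ≈ 251.79, ∠ = arctan(30/250) ≈ 6.84°
pole at origin: |s| = 30, ∠ = 90.00° (in denominator)
|L| = 50 / 6.9266e+06 ≈ 7.2185e-06
Gain = 20 log₁₀(7.2185e-06) ≈ -102.83 dB

-102.8 dB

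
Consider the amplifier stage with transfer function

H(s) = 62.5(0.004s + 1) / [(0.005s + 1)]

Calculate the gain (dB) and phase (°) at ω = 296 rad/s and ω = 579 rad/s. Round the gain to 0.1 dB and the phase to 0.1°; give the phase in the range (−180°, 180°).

At ω = 296 rad/s:
zero (1 + j296·0.004) = 1 + j1.184 → |·| ≈ 1.5498, ∠ ≈ 49.82°
pole (1 + j296·0.005) = 1 + j1.48 → |·| ≈ 1.7862, ∠ ≈ 55.95°
|H| = 62.5 · 1.5498 / (1.7862) ≈ 54.228
Gain = 20 log₁₀(54.228) ≈ 34.68 dB
∠H = (49.82°) − (55.95°) = -6.13°

At ω = 579 rad/s:
zero (1 + j579·0.004) = 1 + j2.316 → |·| ≈ 2.5227, ∠ ≈ 66.65°
pole (1 + j579·0.005) = 1 + j2.895 → |·| ≈ 3.0628, ∠ ≈ 70.94°
|H| = 62.5 · 2.5227 / (3.0628) ≈ 51.479
Gain = 20 log₁₀(51.479) ≈ 34.23 dB
∠H = (66.65°) − (70.94°) = -4.29°

ω = 296: 34.7 dB, -6.1°; ω = 579: 34.2 dB, -4.3°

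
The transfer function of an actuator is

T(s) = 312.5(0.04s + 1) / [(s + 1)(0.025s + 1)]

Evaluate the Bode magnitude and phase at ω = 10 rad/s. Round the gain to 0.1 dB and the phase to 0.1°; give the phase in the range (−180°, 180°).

At ω = 10 rad/s:
zero (1 + j10·0.04) = 1 + j0.4 → |·| ≈ 1.077, ∠ ≈ 21.80°
pole (1 + j10·1) = 1 + j10 → |·| ≈ 10.05, ∠ ≈ 84.29°
pole (1 + j10·0.025) = 1 + j0.25 → |·| ≈ 1.0308, ∠ ≈ 14.04°
|T| = 312.5 · 1.077 / (10.05 · 1.0308) ≈ 32.488
Gain = 20 log₁₀(32.488) ≈ 30.23 dB
∠T = (21.80°) − (84.29° + 14.04°) = -76.53°

30.2 dB, -76.5°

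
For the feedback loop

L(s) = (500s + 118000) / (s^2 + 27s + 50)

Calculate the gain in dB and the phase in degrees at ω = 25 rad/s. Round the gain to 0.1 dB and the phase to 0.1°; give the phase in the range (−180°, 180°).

42.5 dB, -124.4°

Substitute s = j25:
Numerator: 500(j25) + 118000 = 118000 + j12500
Denominator: (j25)^2 + 27(j25) + 50 = -575 + j675
|N| = √(118000² + 12500²) ≈ 1.1866e+05, ∠N ≈ 6.05°
|D| = √(575² + 675²) ≈ 886.71, ∠D ≈ 130.43°
|L| = 1.1866e+05 / 886.71 ≈ 133.82
Gain = 20 log₁₀(133.82) ≈ 42.53 dB
∠L = 6.05° − 130.43° = -124.38°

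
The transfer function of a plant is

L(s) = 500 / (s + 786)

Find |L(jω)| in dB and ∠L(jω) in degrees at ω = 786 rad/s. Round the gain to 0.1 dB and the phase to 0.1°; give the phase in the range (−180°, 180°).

At s = jω = j786:
pole (s+786): 786 + j786 → |·| = √(786²+786²) = √1235592 ≈ 1111.6, ∠ = arctan(786/786) ≈ 45.00°
|L| = 500 / 1111.6 ≈ 0.4498
Gain = 20 log₁₀(0.4498) ≈ -6.94 dB
∠L = 0.00° − 45.00° = -45.00°

-6.9 dB, -45.0°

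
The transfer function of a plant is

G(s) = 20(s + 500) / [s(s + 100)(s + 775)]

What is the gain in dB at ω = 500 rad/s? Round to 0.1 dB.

At s = jω = j500:
zero (s+500): 500 + j500 → |·| = √(500²+500²) = √500000 ≈ 707.11, ∠ = arctan(500/500) ≈ 45.00°
pole (s+100): 100 + j500 → |·| = √(100²+500²) = √260000 ≈ 509.9, ∠ = arctan(500/100) ≈ 78.69°
pole (s+775): 775 + j500 → |·| = √(775²+500²) = √850625 ≈ 922.29, ∠ = arctan(500/775) ≈ 32.83°
pole at origin: |s| = 500, ∠ = 90.00° (in denominator)
|G| = 20 · 707.11 / 2.3514e+08 ≈ 6.0144e-05
Gain = 20 log₁₀(6.0144e-05) ≈ -84.42 dB

-84.4 dB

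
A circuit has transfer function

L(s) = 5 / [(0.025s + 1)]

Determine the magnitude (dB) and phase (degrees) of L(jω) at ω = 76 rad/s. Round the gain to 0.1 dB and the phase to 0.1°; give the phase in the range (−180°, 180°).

At ω = 76 rad/s:
pole (1 + j76·0.025) = 1 + j1.9 → |·| ≈ 2.1471, ∠ ≈ 62.24°
|L| = 5 · 1 / (2.1471) ≈ 2.3287
Gain = 20 log₁₀(2.3287) ≈ 7.34 dB
∠L = (0°) − (62.24°) = -62.24°

7.3 dB, -62.2°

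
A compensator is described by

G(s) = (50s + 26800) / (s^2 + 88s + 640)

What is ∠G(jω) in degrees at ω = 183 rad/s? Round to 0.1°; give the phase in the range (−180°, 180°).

-135.0°

Substitute s = j183:
Numerator: 50(j183) + 26800 = 26800 + j9150
Denominator: (j183)^2 + 88(j183) + 640 = -32849 + j16104
|N| = √(26800² + 9150²) ≈ 28319, ∠N ≈ 18.85°
|D| = √(32849² + 16104²) ≈ 36584, ∠D ≈ 153.88°
∠G = 18.85° − 153.88° = -135.03°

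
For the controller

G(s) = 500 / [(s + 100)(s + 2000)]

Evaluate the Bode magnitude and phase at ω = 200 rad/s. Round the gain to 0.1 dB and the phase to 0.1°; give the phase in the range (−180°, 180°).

At s = jω = j200:
pole (s+100): 100 + j200 → |·| = √(100²+200²) = √50000 ≈ 223.61, ∠ = arctan(200/100) ≈ 63.43°
pole (s+2000): 2000 + j200 → |·| = √(2000²+200²) = √4040000 ≈ 2010, ∠ = arctan(200/2000) ≈ 5.71°
|G| = 500 / 4.4946e+05 ≈ 0.0011124
Gain = 20 log₁₀(0.0011124) ≈ -59.07 dB
∠G = 0.00° − 69.14° = -69.14°

-59.1 dB, -69.1°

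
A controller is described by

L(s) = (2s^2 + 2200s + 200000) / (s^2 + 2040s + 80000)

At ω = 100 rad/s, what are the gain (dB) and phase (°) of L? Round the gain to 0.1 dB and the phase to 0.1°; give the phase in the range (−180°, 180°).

2.4 dB, -20.4°

Substitute s = j100:
Numerator: 2(j100)^2 + 2200(j100) + 200000 = 180000 + j220000
Denominator: (j100)^2 + 2040(j100) + 80000 = 70000 + j204000
|N| = √(180000² + 220000²) ≈ 2.8425e+05, ∠N ≈ 50.71°
|D| = √(70000² + 204000²) ≈ 2.1568e+05, ∠D ≈ 71.06°
|L| = 2.8425e+05 / 2.1568e+05 ≈ 1.3179
Gain = 20 log₁₀(1.3179) ≈ 2.40 dB
∠L = 50.71° − 71.06° = -20.35°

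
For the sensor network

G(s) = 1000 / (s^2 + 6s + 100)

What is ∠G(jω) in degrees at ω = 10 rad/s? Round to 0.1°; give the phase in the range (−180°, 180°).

-90.0°

At s = jω = j10:
quadratic: (j10)² + 6·j10 + 100 = 0 + j60 → |·| ≈ 60, ∠ ≈ 90.00°
∠G = 0.00° − 90.00° = -90.00°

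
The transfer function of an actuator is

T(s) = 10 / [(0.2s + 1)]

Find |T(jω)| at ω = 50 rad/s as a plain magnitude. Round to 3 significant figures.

At ω = 50 rad/s:
pole (1 + j50·0.2) = 1 + j10 → |·| ≈ 10.05, ∠ ≈ 84.29°
|T| = 10 · 1 / (10.05) ≈ 0.99502

0.995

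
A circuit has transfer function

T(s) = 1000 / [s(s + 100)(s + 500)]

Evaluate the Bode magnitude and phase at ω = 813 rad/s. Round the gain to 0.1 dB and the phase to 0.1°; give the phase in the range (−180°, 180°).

At s = jω = j813:
pole (s+100): 100 + j813 → |·| = √(100²+813²) = √670969 ≈ 819.13, ∠ = arctan(813/100) ≈ 82.99°
pole (s+500): 500 + j813 → |·| = √(500²+813²) = √910969 ≈ 954.45, ∠ = arctan(813/500) ≈ 58.41°
pole at origin: |s| = 813, ∠ = 90.00° (in denominator)
|T| = 1000 / 6.3562e+08 ≈ 1.5733e-06
Gain = 20 log₁₀(1.5733e-06) ≈ -116.06 dB
∠T = 0.00° − 231.40° = -231.40° ≡ 128.60° (principal value)

-116.1 dB, 128.6°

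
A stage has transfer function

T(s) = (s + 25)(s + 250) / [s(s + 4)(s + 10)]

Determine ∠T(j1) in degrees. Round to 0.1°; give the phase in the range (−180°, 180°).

-107.2°

At s = jω = j1:
zero (s+25): 25 + j1 → |·| = √(25²+1²) = √626 ≈ 25.02, ∠ = arctan(1/25) ≈ 2.29°
zero (s+250): 250 + j1 → |·| = √(250²+1²) = √62501 ≈ 250, ∠ = arctan(1/250) ≈ 0.23°
pole (s+4): 4 + j1 → |·| = √(4²+1²) = √17 ≈ 4.1231, ∠ = arctan(1/4) ≈ 14.04°
pole (s+10): 10 + j1 → |·| = √(10²+1²) = √101 ≈ 10.05, ∠ = arctan(1/10) ≈ 5.71°
pole at origin: |s| = 1, ∠ = 90.00° (in denominator)
∠T = 2.52° − 109.75° = -107.23°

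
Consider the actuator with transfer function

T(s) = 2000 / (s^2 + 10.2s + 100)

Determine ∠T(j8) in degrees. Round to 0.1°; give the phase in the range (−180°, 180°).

-66.2°

At s = jω = j8:
quadratic: (j8)² + 10.2·j8 + 100 = 36 + j81.6 → |·| ≈ 89.188, ∠ ≈ 66.19°
∠T = 0.00° − 66.19° = -66.19°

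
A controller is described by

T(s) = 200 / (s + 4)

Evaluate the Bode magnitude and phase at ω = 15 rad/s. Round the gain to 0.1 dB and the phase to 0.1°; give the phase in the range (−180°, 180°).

At s = jω = j15:
pole (s+4): 4 + j15 → |·| = √(4²+15²) = √241 ≈ 15.524, ∠ = arctan(15/4) ≈ 75.07°
|T| = 200 / 15.524 ≈ 12.883
Gain = 20 log₁₀(12.883) ≈ 22.20 dB
∠T = 0.00° − 75.07° = -75.07°

22.2 dB, -75.1°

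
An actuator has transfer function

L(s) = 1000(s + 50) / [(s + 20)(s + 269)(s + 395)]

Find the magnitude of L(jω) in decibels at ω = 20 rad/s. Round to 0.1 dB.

-35.0 dB

At s = jω = j20:
zero (s+50): 50 + j20 → |·| = √(50²+20²) = √2900 ≈ 53.852, ∠ = arctan(20/50) ≈ 21.80°
pole (s+20): 20 + j20 → |·| = √(20²+20²) = √800 ≈ 28.284, ∠ = arctan(20/20) ≈ 45.00°
pole (s+269): 269 + j20 → |·| = √(269²+20²) = √72761 ≈ 269.74, ∠ = arctan(20/269) ≈ 4.25°
pole (s+395): 395 + j20 → |·| = √(395²+20²) = √156425 ≈ 395.51, ∠ = arctan(20/395) ≈ 2.90°
|L| = 1000 · 53.852 / 3.0175e+06 ≈ 0.017847
Gain = 20 log₁₀(0.017847) ≈ -34.97 dB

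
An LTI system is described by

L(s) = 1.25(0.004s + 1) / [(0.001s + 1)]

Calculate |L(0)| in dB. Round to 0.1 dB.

1.9 dB

L(0) = 1.25 · 1 / 1 = 1.25
20 log₁₀(1.25) ≈ 1.94 dB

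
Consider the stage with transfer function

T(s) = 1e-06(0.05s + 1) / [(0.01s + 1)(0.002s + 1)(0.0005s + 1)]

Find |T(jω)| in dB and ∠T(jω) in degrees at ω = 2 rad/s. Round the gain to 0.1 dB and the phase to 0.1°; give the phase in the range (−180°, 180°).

-120.0 dB, 4.3°

At ω = 2 rad/s:
zero (1 + j2·0.05) = 1 + j0.1 → |·| ≈ 1.005, ∠ ≈ 5.71°
pole (1 + j2·0.01) = 1 + j0.02 → |·| ≈ 1.0002, ∠ ≈ 1.15°
pole (1 + j2·0.002) = 1 + j0.004 → |·| ≈ 1, ∠ ≈ 0.23°
pole (1 + j2·0.0005) = 1 + j0.001 → |·| ≈ 1, ∠ ≈ 0.06°
|T| = 1e-06 · 1.005 / (1.0002 · 1 · 1) ≈ 1.0048e-06
Gain = 20 log₁₀(1.0048e-06) ≈ -119.96 dB
∠T = (5.71°) − (1.15° + 0.23° + 0.06°) = 4.27°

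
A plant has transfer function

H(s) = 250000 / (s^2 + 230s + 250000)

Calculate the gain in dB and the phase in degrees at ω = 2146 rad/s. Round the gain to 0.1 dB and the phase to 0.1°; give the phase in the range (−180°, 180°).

At s = jω = j2146:
quadratic: (j2146)² + 230·j2146 + 250000 = -4355316 + j493580 → |·| ≈ 4.3832e+06, ∠ ≈ 173.53°
|H| = 250000 / 4.3832e+06 ≈ 0.057036
Gain = 20 log₁₀(0.057036) ≈ -24.88 dB
∠H = 0.00° − 173.53° = -173.53°

-24.9 dB, -173.5°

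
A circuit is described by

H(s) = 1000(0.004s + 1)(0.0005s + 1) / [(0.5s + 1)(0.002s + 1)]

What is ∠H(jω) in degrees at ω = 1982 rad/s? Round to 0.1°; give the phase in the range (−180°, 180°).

At ω = 1982 rad/s:
zero (1 + j1982·0.004) = 1 + j7.928 → |·| ≈ 7.9908, ∠ ≈ 82.81°
zero (1 + j1982·0.0005) = 1 + j0.991 → |·| ≈ 1.4079, ∠ ≈ 44.74°
pole (1 + j1982·0.5) = 1 + j991 → |·| ≈ 991, ∠ ≈ 89.94°
pole (1 + j1982·0.002) = 1 + j3.964 → |·| ≈ 4.0882, ∠ ≈ 75.84°
∠H = (82.81° + 44.74°) − (89.94° + 75.84°) = -38.23°

-38.2°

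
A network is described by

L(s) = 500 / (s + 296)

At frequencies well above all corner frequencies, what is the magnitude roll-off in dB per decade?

-20 dB/decade

Each pole contributes −20 dB/decade at high frequency; each zero contributes +20 dB/decade.
Net: 0 zero(s) − 1 pole(s) → -20 dB/decade.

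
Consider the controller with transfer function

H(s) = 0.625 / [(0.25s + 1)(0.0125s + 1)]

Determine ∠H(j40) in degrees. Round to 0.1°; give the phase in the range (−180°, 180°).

At ω = 40 rad/s:
pole (1 + j40·0.25) = 1 + j10 → |·| ≈ 10.05, ∠ ≈ 84.29°
pole (1 + j40·0.0125) = 1 + j0.5 → |·| ≈ 1.118, ∠ ≈ 26.57°
∠H = (0°) − (84.29° + 26.57°) = -110.86°

-110.9°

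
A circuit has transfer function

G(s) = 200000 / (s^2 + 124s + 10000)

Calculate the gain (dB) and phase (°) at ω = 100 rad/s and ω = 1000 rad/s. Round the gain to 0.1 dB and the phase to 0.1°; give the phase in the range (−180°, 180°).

ω = 100: 24.2 dB, -90.0°; ω = 1000: -14.0 dB, -172.9°

At s = jω = j100:
quadratic: (j100)² + 124·j100 + 10000 = 0 + j12400 → |·| ≈ 12400, ∠ ≈ 90.00°
|G| = 200000 / 12400 ≈ 16.129
Gain = 20 log₁₀(16.129) ≈ 24.15 dB
∠G = 0.00° − 90.00° = -90.00°

At s = jω = j1000:
quadratic: (j1000)² + 124·j1000 + 10000 = -990000 + j124000 → |·| ≈ 9.9774e+05, ∠ ≈ 172.86°
|G| = 200000 / 9.9774e+05 ≈ 0.20045
Gain = 20 log₁₀(0.20045) ≈ -13.96 dB
∠G = 0.00° − 172.86° = -172.86°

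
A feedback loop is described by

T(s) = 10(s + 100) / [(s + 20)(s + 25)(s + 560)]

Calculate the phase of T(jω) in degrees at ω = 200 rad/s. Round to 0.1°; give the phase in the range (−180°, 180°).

-123.4°

At s = jω = j200:
zero (s+100): 100 + j200 → |·| = √(100²+200²) = √50000 ≈ 223.61, ∠ = arctan(200/100) ≈ 63.43°
pole (s+20): 20 + j200 → |·| = √(20²+200²) = √40400 ≈ 201, ∠ = arctan(200/20) ≈ 84.29°
pole (s+25): 25 + j200 → |·| = √(25²+200²) = √40625 ≈ 201.56, ∠ = arctan(200/25) ≈ 82.87°
pole (s+560): 560 + j200 → |·| = √(560²+200²) = √353600 ≈ 594.64, ∠ = arctan(200/560) ≈ 19.65°
∠T = 63.43° − 186.81° = -123.38°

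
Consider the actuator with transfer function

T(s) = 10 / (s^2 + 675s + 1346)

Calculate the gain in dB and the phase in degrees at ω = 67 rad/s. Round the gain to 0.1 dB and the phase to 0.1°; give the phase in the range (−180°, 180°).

Substitute s = j67:
Numerator: 10 = 10 + j0
Denominator: (j67)^2 + 675(j67) + 1346 = -3143 + j45225
|N| = √(10² + 0²) ≈ 10, ∠N ≈ 0.00°
|D| = √(3143² + 45225²) ≈ 45334, ∠D ≈ 93.98°
|T| = 10 / 45334 ≈ 0.00022058
Gain = 20 log₁₀(0.00022058) ≈ -73.13 dB
∠T = 0.00° − 93.98° = -93.98°

-73.1 dB, -94.0°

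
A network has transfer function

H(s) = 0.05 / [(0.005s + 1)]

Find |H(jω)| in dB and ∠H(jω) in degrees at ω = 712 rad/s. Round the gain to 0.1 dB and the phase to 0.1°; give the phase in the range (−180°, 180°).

At ω = 712 rad/s:
pole (1 + j712·0.005) = 1 + j3.56 → |·| ≈ 3.6978, ∠ ≈ 74.31°
|H| = 0.05 · 1 / (3.6978) ≈ 0.013522
Gain = 20 log₁₀(0.013522) ≈ -37.38 dB
∠H = (0°) − (74.31°) = -74.31°

-37.4 dB, -74.3°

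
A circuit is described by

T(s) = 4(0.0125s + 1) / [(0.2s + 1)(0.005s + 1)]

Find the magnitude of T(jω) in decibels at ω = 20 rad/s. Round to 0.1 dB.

At ω = 20 rad/s:
zero (1 + j20·0.0125) = 1 + j0.25 → |·| ≈ 1.0308, ∠ ≈ 14.04°
pole (1 + j20·0.2) = 1 + j4 → |·| ≈ 4.1231, ∠ ≈ 75.96°
pole (1 + j20·0.005) = 1 + j0.1 → |·| ≈ 1.005, ∠ ≈ 5.71°
|T| = 4 · 1.0308 / (4.1231 · 1.005) ≈ 0.99505
Gain = 20 log₁₀(0.99505) ≈ -0.04 dB

-0.0 dB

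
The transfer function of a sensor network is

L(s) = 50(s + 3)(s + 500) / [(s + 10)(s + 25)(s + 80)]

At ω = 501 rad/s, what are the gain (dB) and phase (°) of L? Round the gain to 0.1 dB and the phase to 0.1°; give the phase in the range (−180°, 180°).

-17.1 dB, -122.2°

At s = jω = j501:
zero (s+3): 3 + j501 → |·| = √(3²+501²) = √251010 ≈ 501.01, ∠ = arctan(501/3) ≈ 89.66°
zero (s+500): 500 + j501 → |·| = √(500²+501²) = √501001 ≈ 707.81, ∠ = arctan(501/500) ≈ 45.06°
pole (s+10): 10 + j501 → |·| = √(10²+501²) = √251101 ≈ 501.1, ∠ = arctan(501/10) ≈ 88.86°
pole (s+25): 25 + j501 → |·| = √(25²+501²) = √251626 ≈ 501.62, ∠ = arctan(501/25) ≈ 87.14°
pole (s+80): 80 + j501 → |·| = √(80²+501²) = √257401 ≈ 507.35, ∠ = arctan(501/80) ≈ 80.93°
|L| = 50 · 3.5462e+05 / 1.2753e+08 ≈ 0.13903
Gain = 20 log₁₀(0.13903) ≈ -17.14 dB
∠L = 134.72° − 256.93° = -122.21°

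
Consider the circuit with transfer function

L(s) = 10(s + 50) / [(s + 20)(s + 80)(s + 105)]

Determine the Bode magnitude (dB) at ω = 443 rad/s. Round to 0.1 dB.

-86.2 dB

At s = jω = j443:
zero (s+50): 50 + j443 → |·| = √(50²+443²) = √198749 ≈ 445.81, ∠ = arctan(443/50) ≈ 83.56°
pole (s+20): 20 + j443 → |·| = √(20²+443²) = √196649 ≈ 443.45, ∠ = arctan(443/20) ≈ 87.42°
pole (s+80): 80 + j443 → |·| = √(80²+443²) = √202649 ≈ 450.17, ∠ = arctan(443/80) ≈ 79.76°
pole (s+105): 105 + j443 → |·| = √(105²+443²) = √207274 ≈ 455.27, ∠ = arctan(443/105) ≈ 76.67°
|L| = 10 · 445.81 / 9.0885e+07 ≈ 4.9052e-05
Gain = 20 log₁₀(4.9052e-05) ≈ -86.19 dB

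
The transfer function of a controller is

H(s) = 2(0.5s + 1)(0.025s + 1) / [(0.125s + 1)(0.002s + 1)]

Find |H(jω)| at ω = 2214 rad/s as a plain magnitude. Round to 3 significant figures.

97.6

At ω = 2214 rad/s:
zero (1 + j2214·0.5) = 1 + j1107 → |·| ≈ 1107, ∠ ≈ 89.95°
zero (1 + j2214·0.025) = 1 + j55.35 → |·| ≈ 55.359, ∠ ≈ 88.96°
pole (1 + j2214·0.125) = 1 + j276.75 → |·| ≈ 276.75, ∠ ≈ 89.79°
pole (1 + j2214·0.002) = 1 + j4.428 → |·| ≈ 4.5395, ∠ ≈ 77.27°
|H| = 2 · 1107 · 55.359 / (276.75 · 4.5395) ≈ 97.56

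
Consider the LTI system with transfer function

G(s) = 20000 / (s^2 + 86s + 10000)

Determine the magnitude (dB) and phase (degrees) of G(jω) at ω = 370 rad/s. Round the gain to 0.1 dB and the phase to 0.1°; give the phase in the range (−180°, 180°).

At s = jω = j370:
quadratic: (j370)² + 86·j370 + 10000 = -126900 + j31820 → |·| ≈ 1.3083e+05, ∠ ≈ 165.92°
|G| = 20000 / 1.3083e+05 ≈ 0.15287
Gain = 20 log₁₀(0.15287) ≈ -16.31 dB
∠G = 0.00° − 165.92° = -165.92°

-16.3 dB, -165.9°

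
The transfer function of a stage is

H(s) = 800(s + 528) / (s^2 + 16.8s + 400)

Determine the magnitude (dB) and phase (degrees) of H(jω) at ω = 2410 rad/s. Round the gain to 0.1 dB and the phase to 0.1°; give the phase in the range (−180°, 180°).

-9.4 dB, -102.0°

At s = jω = j2410:
zero (s+528): 528 + j2410 → |·| = √(528²+2410²) = √6086884 ≈ 2467.2, ∠ = arctan(2410/528) ≈ 77.64°
quadratic: (j2410)² + 16.8·j2410 + 400 = -5807700 + j40488 → |·| ≈ 5.8078e+06, ∠ ≈ 179.60°
|H| = 800 · 2467.2 / 5.8078e+06 ≈ 0.33985
Gain = 20 log₁₀(0.33985) ≈ -9.37 dB
∠H = 77.64° − 179.60° = -101.96°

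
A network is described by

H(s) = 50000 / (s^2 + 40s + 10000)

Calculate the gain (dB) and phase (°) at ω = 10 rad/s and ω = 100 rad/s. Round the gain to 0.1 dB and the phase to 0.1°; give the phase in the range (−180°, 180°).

ω = 10: 14.1 dB, -2.3°; ω = 100: 21.9 dB, -90.0°

At s = jω = j10:
quadratic: (j10)² + 40·j10 + 10000 = 9900 + j400 → |·| ≈ 9908.1, ∠ ≈ 2.31°
|H| = 50000 / 9908.1 ≈ 5.0464
Gain = 20 log₁₀(5.0464) ≈ 14.06 dB
∠H = 0.00° − 2.31° = -2.31°

At s = jω = j100:
quadratic: (j100)² + 40·j100 + 10000 = 0 + j4000 → |·| ≈ 4000, ∠ ≈ 90.00°
|H| = 50000 / 4000 ≈ 12.5
Gain = 20 log₁₀(12.5) ≈ 21.94 dB
∠H = 0.00° − 90.00° = -90.00°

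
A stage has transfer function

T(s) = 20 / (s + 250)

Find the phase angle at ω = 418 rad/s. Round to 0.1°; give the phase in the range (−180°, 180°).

-59.1°

At s = jω = j418:
pole (s+250): 250 + j418 → |·| = √(250²+418²) = √237224 ≈ 487.06, ∠ = arctan(418/250) ≈ 59.12°
∠T = 0.00° − 59.12° = -59.12°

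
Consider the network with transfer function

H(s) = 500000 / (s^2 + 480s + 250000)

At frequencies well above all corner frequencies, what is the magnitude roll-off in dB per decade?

Each pole contributes −20 dB/decade at high frequency; each zero contributes +20 dB/decade.
Net: 0 zero(s) − 2 pole(s) → -40 dB/decade.

-40 dB/decade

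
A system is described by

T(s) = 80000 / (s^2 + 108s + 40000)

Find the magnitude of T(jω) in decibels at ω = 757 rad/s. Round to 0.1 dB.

At s = jω = j757:
quadratic: (j757)² + 108·j757 + 40000 = -533049 + j81756 → |·| ≈ 5.3928e+05, ∠ ≈ 171.28°
|T| = 80000 / 5.3928e+05 ≈ 0.14835
Gain = 20 log₁₀(0.14835) ≈ -16.57 dB

-16.6 dB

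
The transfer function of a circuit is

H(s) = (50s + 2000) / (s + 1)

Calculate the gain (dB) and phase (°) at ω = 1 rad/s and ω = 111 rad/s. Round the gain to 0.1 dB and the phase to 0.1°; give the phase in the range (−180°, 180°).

ω = 1: 63.0 dB, -43.6°; ω = 111: 34.5 dB, -19.3°

Substitute s = j1:
Numerator: 50(j1) + 2000 = 2000 + j50
Denominator: (j1) + 1 = 1 + j1
|N| = √(2000² + 50²) ≈ 2000.6, ∠N ≈ 1.43°
|D| = √(1² + 1²) ≈ 1.4142, ∠D ≈ 45.00°
|H| = 2000.6 / 1.4142 ≈ 1414.7
Gain = 20 log₁₀(1414.7) ≈ 63.01 dB
∠H = 1.43° − 45.00° = -43.57°

Substitute s = j111:
Numerator: 50(j111) + 2000 = 2000 + j5550
Denominator: (j111) + 1 = 1 + j111
|N| = √(2000² + 5550²) ≈ 5899.4, ∠N ≈ 70.18°
|D| = √(1² + 111²) ≈ 111, ∠D ≈ 89.48°
|H| = 5899.4 / 111 ≈ 53.148
Gain = 20 log₁₀(53.148) ≈ 34.51 dB
∠H = 70.18° − 89.48° = -19.30°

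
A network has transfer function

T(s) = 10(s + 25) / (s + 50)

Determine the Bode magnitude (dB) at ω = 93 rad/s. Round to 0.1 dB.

At s = jω = j93:
zero (s+25): 25 + j93 → |·| = √(25²+93²) = √9274 ≈ 96.302, ∠ = arctan(93/25) ≈ 74.95°
pole (s+50): 50 + j93 → |·| = √(50²+93²) = √11149 ≈ 105.59, ∠ = arctan(93/50) ≈ 61.74°
|T| = 10 · 96.302 / 105.59 ≈ 9.1204
Gain = 20 log₁₀(9.1204) ≈ 19.20 dB

19.2 dB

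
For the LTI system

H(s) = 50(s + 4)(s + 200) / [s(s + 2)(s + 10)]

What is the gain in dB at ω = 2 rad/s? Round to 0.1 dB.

57.8 dB

At s = jω = j2:
zero (s+4): 4 + j2 → |·| = √(4²+2²) = √20 ≈ 4.4721, ∠ = arctan(2/4) ≈ 26.57°
zero (s+200): 200 + j2 → |·| = √(200²+2²) = √40004 ≈ 200.01, ∠ = arctan(2/200) ≈ 0.57°
pole (s+2): 2 + j2 → |·| = √(2²+2²) = √8 ≈ 2.8284, ∠ = arctan(2/2) ≈ 45.00°
pole (s+10): 10 + j2 → |·| = √(10²+2²) = √104 ≈ 10.198, ∠ = arctan(2/10) ≈ 11.31°
pole at origin: |s| = 2, ∠ = 90.00° (in denominator)
|H| = 50 · 894.46 / 57.688 ≈ 775.26
Gain = 20 log₁₀(775.26) ≈ 57.79 dB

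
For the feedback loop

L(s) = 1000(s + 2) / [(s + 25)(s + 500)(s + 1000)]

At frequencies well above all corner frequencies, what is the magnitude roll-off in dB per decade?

Each pole contributes −20 dB/decade at high frequency; each zero contributes +20 dB/decade.
Net: 1 zero(s) − 3 pole(s) → -40 dB/decade.

-40 dB/decade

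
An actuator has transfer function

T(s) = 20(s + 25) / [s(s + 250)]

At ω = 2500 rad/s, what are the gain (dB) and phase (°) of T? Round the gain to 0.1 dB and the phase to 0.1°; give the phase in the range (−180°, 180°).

At s = jω = j2500:
zero (s+25): 25 + j2500 → |·| = √(25²+2500²) = √6250625 ≈ 2500.1, ∠ = arctan(2500/25) ≈ 89.43°
pole (s+250): 250 + j2500 → |·| = √(250²+2500²) = √6312500 ≈ 2512.5, ∠ = arctan(2500/250) ≈ 84.29°
pole at origin: |s| = 2500, ∠ = 90.00° (in denominator)
|T| = 20 · 2500.1 / 6.2812e+06 ≈ 0.0079606
Gain = 20 log₁₀(0.0079606) ≈ -41.98 dB
∠T = 89.43° − 174.29° = -84.86°

-42.0 dB, -84.9°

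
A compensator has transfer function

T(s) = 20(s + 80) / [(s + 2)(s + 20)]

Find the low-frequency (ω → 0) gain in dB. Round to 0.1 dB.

32.0 dB

T(0) = 20·80 / (2·20) = 40
20 log₁₀(40) ≈ 32.04 dB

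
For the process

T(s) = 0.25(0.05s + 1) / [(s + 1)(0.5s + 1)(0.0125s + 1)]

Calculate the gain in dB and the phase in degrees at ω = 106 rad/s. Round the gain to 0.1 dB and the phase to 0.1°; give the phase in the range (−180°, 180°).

At ω = 106 rad/s:
zero (1 + j106·0.05) = 1 + j5.3 → |·| ≈ 5.3935, ∠ ≈ 79.32°
pole (1 + j106·1) = 1 + j106 → |·| ≈ 106, ∠ ≈ 89.46°
pole (1 + j106·0.5) = 1 + j53 → |·| ≈ 53.009, ∠ ≈ 88.92°
pole (1 + j106·0.0125) = 1 + j1.325 → |·| ≈ 1.66, ∠ ≈ 52.96°
|T| = 0.25 · 5.3935 / (106 · 53.009 · 1.66) ≈ 0.00014456
Gain = 20 log₁₀(0.00014456) ≈ -76.80 dB
∠T = (79.32°) − (89.46° + 88.92° + 52.96°) = -152.02°

-76.8 dB, -152.0°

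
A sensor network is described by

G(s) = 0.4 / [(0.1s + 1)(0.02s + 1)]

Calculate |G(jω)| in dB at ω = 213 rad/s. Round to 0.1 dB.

At ω = 213 rad/s:
pole (1 + j213·0.1) = 1 + j21.3 → |·| ≈ 21.323, ∠ ≈ 87.31°
pole (1 + j213·0.02) = 1 + j4.26 → |·| ≈ 4.3758, ∠ ≈ 76.79°
|G| = 0.4 · 1 / (21.323 · 4.3758) ≈ 0.004287
Gain = 20 log₁₀(0.004287) ≈ -47.36 dB

-47.4 dB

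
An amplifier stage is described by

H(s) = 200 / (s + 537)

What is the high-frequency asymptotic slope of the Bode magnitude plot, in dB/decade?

-20 dB/decade

Each pole contributes −20 dB/decade at high frequency; each zero contributes +20 dB/decade.
Net: 0 zero(s) − 1 pole(s) → -20 dB/decade.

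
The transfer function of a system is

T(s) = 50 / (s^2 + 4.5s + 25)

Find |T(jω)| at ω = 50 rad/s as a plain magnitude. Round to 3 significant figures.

0.0201

At s = jω = j50:
quadratic: (j50)² + 4.5·j50 + 25 = -2475 + j225 → |·| ≈ 2485.2, ∠ ≈ 174.81°
|T| = 50 / 2485.2 ≈ 0.020119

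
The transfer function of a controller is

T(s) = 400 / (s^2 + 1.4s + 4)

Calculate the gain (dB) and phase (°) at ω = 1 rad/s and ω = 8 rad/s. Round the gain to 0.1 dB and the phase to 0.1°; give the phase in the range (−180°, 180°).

ω = 1: 41.6 dB, -25.0°; ω = 8: 16.3 dB, -169.4°

At s = jω = j1:
quadratic: (j1)² + 1.4·j1 + 4 = 3 + j1.4 → |·| ≈ 3.3106, ∠ ≈ 25.02°
|T| = 400 / 3.3106 ≈ 120.82
Gain = 20 log₁₀(120.82) ≈ 41.64 dB
∠T = 0.00° − 25.02° = -25.02°

At s = jω = j8:
quadratic: (j8)² + 1.4·j8 + 4 = -60 + j11.2 → |·| ≈ 61.036, ∠ ≈ 169.43°
|T| = 400 / 61.036 ≈ 6.5535
Gain = 20 log₁₀(6.5535) ≈ 16.33 dB
∠T = 0.00° − 169.43° = -169.43°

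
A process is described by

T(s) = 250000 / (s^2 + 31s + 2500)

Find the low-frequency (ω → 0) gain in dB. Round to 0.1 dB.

40.0 dB

T(0) = 250000 / 2500 = 100
20 log₁₀(100) ≈ 40.00 dB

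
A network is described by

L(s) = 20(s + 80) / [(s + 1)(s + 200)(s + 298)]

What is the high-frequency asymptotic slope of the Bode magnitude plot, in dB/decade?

Each pole contributes −20 dB/decade at high frequency; each zero contributes +20 dB/decade.
Net: 1 zero(s) − 3 pole(s) → -40 dB/decade.

-40 dB/decade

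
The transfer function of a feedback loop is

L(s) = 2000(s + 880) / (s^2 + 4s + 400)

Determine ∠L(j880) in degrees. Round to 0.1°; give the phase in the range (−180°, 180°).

-134.7°

At s = jω = j880:
zero (s+880): 880 + j880 → |·| = √(880²+880²) = √1548800 ≈ 1244.5, ∠ = arctan(880/880) ≈ 45.00°
quadratic: (j880)² + 4·j880 + 400 = -774000 + j3520 → |·| ≈ 7.7401e+05, ∠ ≈ 179.74°
∠L = 45.00° − 179.74° = -134.74°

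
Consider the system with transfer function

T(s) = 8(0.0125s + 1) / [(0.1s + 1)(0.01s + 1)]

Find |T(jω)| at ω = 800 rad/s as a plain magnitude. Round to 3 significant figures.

At ω = 800 rad/s:
zero (1 + j800·0.0125) = 1 + j10 → |·| ≈ 10.05, ∠ ≈ 84.29°
pole (1 + j800·0.1) = 1 + j80 → |·| ≈ 80.006, ∠ ≈ 89.28°
pole (1 + j800·0.01) = 1 + j8 → |·| ≈ 8.0623, ∠ ≈ 82.87°
|T| = 8 · 10.05 / (80.006 · 8.0623) ≈ 0.12464

0.125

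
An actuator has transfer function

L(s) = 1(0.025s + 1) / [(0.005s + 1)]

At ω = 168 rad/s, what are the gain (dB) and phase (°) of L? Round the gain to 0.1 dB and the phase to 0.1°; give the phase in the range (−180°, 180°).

10.4 dB, 36.6°

At ω = 168 rad/s:
zero (1 + j168·0.025) = 1 + j4.2 → |·| ≈ 4.3174, ∠ ≈ 76.61°
pole (1 + j168·0.005) = 1 + j0.84 → |·| ≈ 1.306, ∠ ≈ 40.03°
|L| = 1 · 4.3174 / (1.306) ≈ 3.3058
Gain = 20 log₁₀(3.3058) ≈ 10.39 dB
∠L = (76.61°) − (40.03°) = 36.58°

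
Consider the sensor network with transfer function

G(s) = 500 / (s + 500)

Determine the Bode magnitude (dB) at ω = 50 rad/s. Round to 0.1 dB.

At s = jω = j50:
pole (s+500): 500 + j50 → |·| = √(500²+50²) = √252500 ≈ 502.49, ∠ = arctan(50/500) ≈ 5.71°
|G| = 500 / 502.49 ≈ 0.99504
Gain = 20 log₁₀(0.99504) ≈ -0.04 dB

-0.0 dB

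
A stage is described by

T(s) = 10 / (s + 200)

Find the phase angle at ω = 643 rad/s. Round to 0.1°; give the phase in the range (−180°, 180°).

-72.7°

At s = jω = j643:
pole (s+200): 200 + j643 → |·| = √(200²+643²) = √453449 ≈ 673.39, ∠ = arctan(643/200) ≈ 72.72°
∠T = 0.00° − 72.72° = -72.72°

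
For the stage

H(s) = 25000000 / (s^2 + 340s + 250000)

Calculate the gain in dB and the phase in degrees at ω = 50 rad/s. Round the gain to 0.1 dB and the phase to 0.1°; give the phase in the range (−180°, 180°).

40.1 dB, -3.9°

At s = jω = j50:
quadratic: (j50)² + 340·j50 + 250000 = 247500 + j17000 → |·| ≈ 2.4808e+05, ∠ ≈ 3.93°
|H| = 25000000 / 2.4808e+05 ≈ 100.77
Gain = 20 log₁₀(100.77) ≈ 40.07 dB
∠H = 0.00° − 3.93° = -3.93°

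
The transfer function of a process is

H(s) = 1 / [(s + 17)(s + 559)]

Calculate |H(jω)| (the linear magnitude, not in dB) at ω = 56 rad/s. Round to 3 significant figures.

At s = jω = j56:
pole (s+17): 17 + j56 → |·| = √(17²+56²) = √3425 ≈ 58.523, ∠ = arctan(56/17) ≈ 73.11°
pole (s+559): 559 + j56 → |·| = √(559²+56²) = √315617 ≈ 561.8, ∠ = arctan(56/559) ≈ 5.72°
|H| = 1 / 32878 ≈ 3.0415e-05

3.04e-05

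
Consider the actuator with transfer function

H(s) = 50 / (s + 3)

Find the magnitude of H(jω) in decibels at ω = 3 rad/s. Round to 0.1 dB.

Substitute s = j3:
Numerator: 50 = 50 + j0
Denominator: (j3) + 3 = 3 + j3
|N| = √(50² + 0²) ≈ 50, ∠N ≈ 0.00°
|D| = √(3² + 3²) ≈ 4.2426, ∠D ≈ 45.00°
|H| = 50 / 4.2426 ≈ 11.785
Gain = 20 log₁₀(11.785) ≈ 21.43 dB

21.4 dB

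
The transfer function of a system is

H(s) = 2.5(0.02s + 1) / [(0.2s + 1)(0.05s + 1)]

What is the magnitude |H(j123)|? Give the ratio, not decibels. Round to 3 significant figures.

0.0433

At ω = 123 rad/s:
zero (1 + j123·0.02) = 1 + j2.46 → |·| ≈ 2.6555, ∠ ≈ 67.88°
pole (1 + j123·0.2) = 1 + j24.6 → |·| ≈ 24.62, ∠ ≈ 87.67°
pole (1 + j123·0.05) = 1 + j6.15 → |·| ≈ 6.2308, ∠ ≈ 80.76°
|H| = 2.5 · 2.6555 / (24.62 · 6.2308) ≈ 0.043277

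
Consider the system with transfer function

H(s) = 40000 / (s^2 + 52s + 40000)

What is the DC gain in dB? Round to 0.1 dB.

H(0) = 40000 / 40000 = 1
20 log₁₀(1) ≈ 0.00 dB

0.0 dB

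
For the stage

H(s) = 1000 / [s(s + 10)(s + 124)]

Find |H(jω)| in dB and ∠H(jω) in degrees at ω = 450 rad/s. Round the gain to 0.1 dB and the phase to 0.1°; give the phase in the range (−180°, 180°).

-99.5 dB, 106.7°

At s = jω = j450:
pole (s+10): 10 + j450 → |·| = √(10²+450²) = √202600 ≈ 450.11, ∠ = arctan(450/10) ≈ 88.73°
pole (s+124): 124 + j450 → |·| = √(124²+450²) = √217876 ≈ 466.77, ∠ = arctan(450/124) ≈ 74.59°
pole at origin: |s| = 450, ∠ = 90.00° (in denominator)
|H| = 1000 / 9.4544e+07 ≈ 1.0577e-05
Gain = 20 log₁₀(1.0577e-05) ≈ -99.51 dB
∠H = 0.00° − 253.32° = -253.32° ≡ 106.68° (principal value)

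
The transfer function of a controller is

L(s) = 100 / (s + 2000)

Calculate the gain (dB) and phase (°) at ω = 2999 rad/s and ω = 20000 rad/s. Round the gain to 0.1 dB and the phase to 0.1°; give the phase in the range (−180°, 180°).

At s = jω = j2999:
pole (s+2000): 2000 + j2999 → |·| = √(2000²+2999²) = √12994001 ≈ 3604.7, ∠ = arctan(2999/2000) ≈ 56.30°
|L| = 100 / 3604.7 ≈ 0.027742
Gain = 20 log₁₀(0.027742) ≈ -31.14 dB
∠L = 0.00° − 56.30° = -56.30°

At s = jω = j20000:
pole (s+2000): 2000 + j20000 → |·| = √(2000²+20000²) = √404000000 ≈ 20100, ∠ = arctan(20000/2000) ≈ 84.29°
|L| = 100 / 20100 ≈ 0.0049751
Gain = 20 log₁₀(0.0049751) ≈ -46.06 dB
∠L = 0.00° − 84.29° = -84.29°

ω = 2999: -31.1 dB, -56.3°; ω = 20000: -46.1 dB, -84.3°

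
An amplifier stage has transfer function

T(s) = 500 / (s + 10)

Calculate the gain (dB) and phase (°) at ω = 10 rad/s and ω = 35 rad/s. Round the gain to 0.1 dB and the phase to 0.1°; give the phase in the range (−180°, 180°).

At s = jω = j10:
pole (s+10): 10 + j10 → |·| = √(10²+10²) = √200 ≈ 14.142, ∠ = arctan(10/10) ≈ 45.00°
|T| = 500 / 14.142 ≈ 35.356
Gain = 20 log₁₀(35.356) ≈ 30.97 dB
∠T = 0.00° − 45.00° = -45.00°

At s = jω = j35:
pole (s+10): 10 + j35 → |·| = √(10²+35²) = √1325 ≈ 36.401, ∠ = arctan(35/10) ≈ 74.05°
|T| = 500 / 36.401 ≈ 13.736
Gain = 20 log₁₀(13.736) ≈ 22.76 dB
∠T = 0.00° − 74.05° = -74.05°

ω = 10: 31.0 dB, -45.0°; ω = 35: 22.8 dB, -74.1°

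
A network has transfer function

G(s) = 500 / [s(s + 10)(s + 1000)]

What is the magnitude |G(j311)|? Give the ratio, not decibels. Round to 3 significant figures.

At s = jω = j311:
pole (s+10): 10 + j311 → |·| = √(10²+311²) = √96821 ≈ 311.16, ∠ = arctan(311/10) ≈ 88.16°
pole (s+1000): 1000 + j311 → |·| = √(1000²+311²) = √1096721 ≈ 1047.2, ∠ = arctan(311/1000) ≈ 17.28°
pole at origin: |s| = 311, ∠ = 90.00° (in denominator)
|G| = 500 / 1.0134e+08 ≈ 4.9339e-06

4.93e-06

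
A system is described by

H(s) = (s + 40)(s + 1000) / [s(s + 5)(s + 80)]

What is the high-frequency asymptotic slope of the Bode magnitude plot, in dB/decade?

Each pole contributes −20 dB/decade at high frequency; each zero contributes +20 dB/decade.
Net: 2 zero(s) − 3 pole(s) → -20 dB/decade.

-20 dB/decade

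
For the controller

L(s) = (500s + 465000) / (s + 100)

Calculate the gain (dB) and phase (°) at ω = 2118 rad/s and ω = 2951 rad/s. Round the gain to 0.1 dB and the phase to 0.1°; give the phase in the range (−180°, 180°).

Substitute s = j2118:
Numerator: 500(j2118) + 465000 = 465000 + j1059000
Denominator: (j2118) + 100 = 100 + j2118
|N| = √(465000² + 1059000²) ≈ 1.1566e+06, ∠N ≈ 66.29°
|D| = √(100² + 2118²) ≈ 2120.4, ∠D ≈ 87.30°
|L| = 1.1566e+06 / 2120.4 ≈ 545.46
Gain = 20 log₁₀(545.46) ≈ 54.74 dB
∠L = 66.29° − 87.30° = -21.01°

Substitute s = j2951:
Numerator: 500(j2951) + 465000 = 465000 + j1475500
Denominator: (j2951) + 100 = 100 + j2951
|N| = √(465000² + 1475500²) ≈ 1.547e+06, ∠N ≈ 72.51°
|D| = √(100² + 2951²) ≈ 2952.7, ∠D ≈ 88.06°
|L| = 1.547e+06 / 2952.7 ≈ 523.93
Gain = 20 log₁₀(523.93) ≈ 54.39 dB
∠L = 72.51° − 88.06° = -15.55°

ω = 2118: 54.7 dB, -21.0°; ω = 2951: 54.4 dB, -15.6°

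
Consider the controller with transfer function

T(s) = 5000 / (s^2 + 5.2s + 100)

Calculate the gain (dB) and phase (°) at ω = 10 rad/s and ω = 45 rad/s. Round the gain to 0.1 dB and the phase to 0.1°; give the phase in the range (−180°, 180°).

At s = jω = j10:
quadratic: (j10)² + 5.2·j10 + 100 = 0 + j52 → |·| ≈ 52, ∠ ≈ 90.00°
|T| = 5000 / 52 ≈ 96.154
Gain = 20 log₁₀(96.154) ≈ 39.66 dB
∠T = 0.00° − 90.00° = -90.00°

At s = jω = j45:
quadratic: (j45)² + 5.2·j45 + 100 = -1925 + j234 → |·| ≈ 1939.2, ∠ ≈ 173.07°
|T| = 5000 / 1939.2 ≈ 2.5784
Gain = 20 log₁₀(2.5784) ≈ 8.23 dB
∠T = 0.00° − 173.07° = -173.07°

ω = 10: 39.7 dB, -90.0°; ω = 45: 8.2 dB, -173.1°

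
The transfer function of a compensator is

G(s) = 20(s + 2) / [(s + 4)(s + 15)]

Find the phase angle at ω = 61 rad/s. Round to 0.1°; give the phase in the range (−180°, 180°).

-74.3°

At s = jω = j61:
zero (s+2): 2 + j61 → |·| = √(2²+61²) = √3725 ≈ 61.033, ∠ = arctan(61/2) ≈ 88.12°
pole (s+4): 4 + j61 → |·| = √(4²+61²) = √3737 ≈ 61.131, ∠ = arctan(61/4) ≈ 86.25°
pole (s+15): 15 + j61 → |·| = √(15²+61²) = √3946 ≈ 62.817, ∠ = arctan(61/15) ≈ 76.18°
∠G = 88.12° − 162.43° = -74.31°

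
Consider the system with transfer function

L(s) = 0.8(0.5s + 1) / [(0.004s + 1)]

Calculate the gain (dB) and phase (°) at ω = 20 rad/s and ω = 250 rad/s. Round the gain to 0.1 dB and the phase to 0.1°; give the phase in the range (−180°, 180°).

ω = 20: 18.1 dB, 79.7°; ω = 250: 37.0 dB, 44.5°

At ω = 20 rad/s:
zero (1 + j20·0.5) = 1 + j10 → |·| ≈ 10.05, ∠ ≈ 84.29°
pole (1 + j20·0.004) = 1 + j0.08 → |·| ≈ 1.0032, ∠ ≈ 4.57°
|L| = 0.8 · 10.05 / (1.0032) ≈ 8.0144
Gain = 20 log₁₀(8.0144) ≈ 18.08 dB
∠L = (84.29°) − (4.57°) = 79.72°

At ω = 250 rad/s:
zero (1 + j250·0.5) = 1 + j125 → |·| ≈ 125, ∠ ≈ 89.54°
pole (1 + j250·0.004) = 1 + j1 → |·| ≈ 1.4142, ∠ ≈ 45.00°
|L| = 0.8 · 125 / (1.4142) ≈ 70.711
Gain = 20 log₁₀(70.711) ≈ 36.99 dB
∠L = (89.54°) − (45.00°) = 44.54°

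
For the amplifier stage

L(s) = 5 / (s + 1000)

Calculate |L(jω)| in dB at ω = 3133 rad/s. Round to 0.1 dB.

At s = jω = j3133:
pole (s+1000): 1000 + j3133 → |·| = √(1000²+3133²) = √10815689 ≈ 3288.7, ∠ = arctan(3133/1000) ≈ 72.30°
|L| = 5 / 3288.7 ≈ 0.0015204
Gain = 20 log₁₀(0.0015204) ≈ -56.36 dB

-56.4 dB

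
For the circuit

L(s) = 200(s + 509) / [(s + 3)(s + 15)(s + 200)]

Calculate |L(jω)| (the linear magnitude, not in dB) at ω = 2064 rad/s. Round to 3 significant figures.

4.81e-05

At s = jω = j2064:
zero (s+509): 509 + j2064 → |·| = √(509²+2064²) = √4519177 ≈ 2125.8, ∠ = arctan(2064/509) ≈ 76.15°
pole (s+3): 3 + j2064 → |·| = √(3²+2064²) = √4260105 ≈ 2064, ∠ = arctan(2064/3) ≈ 89.92°
pole (s+15): 15 + j2064 → |·| = √(15²+2064²) = √4260321 ≈ 2064.1, ∠ = arctan(2064/15) ≈ 89.58°
pole (s+200): 200 + j2064 → |·| = √(200²+2064²) = √4300096 ≈ 2073.7, ∠ = arctan(2064/200) ≈ 84.47°
|L| = 200 · 2125.8 / 8.8346e+09 ≈ 4.8124e-05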